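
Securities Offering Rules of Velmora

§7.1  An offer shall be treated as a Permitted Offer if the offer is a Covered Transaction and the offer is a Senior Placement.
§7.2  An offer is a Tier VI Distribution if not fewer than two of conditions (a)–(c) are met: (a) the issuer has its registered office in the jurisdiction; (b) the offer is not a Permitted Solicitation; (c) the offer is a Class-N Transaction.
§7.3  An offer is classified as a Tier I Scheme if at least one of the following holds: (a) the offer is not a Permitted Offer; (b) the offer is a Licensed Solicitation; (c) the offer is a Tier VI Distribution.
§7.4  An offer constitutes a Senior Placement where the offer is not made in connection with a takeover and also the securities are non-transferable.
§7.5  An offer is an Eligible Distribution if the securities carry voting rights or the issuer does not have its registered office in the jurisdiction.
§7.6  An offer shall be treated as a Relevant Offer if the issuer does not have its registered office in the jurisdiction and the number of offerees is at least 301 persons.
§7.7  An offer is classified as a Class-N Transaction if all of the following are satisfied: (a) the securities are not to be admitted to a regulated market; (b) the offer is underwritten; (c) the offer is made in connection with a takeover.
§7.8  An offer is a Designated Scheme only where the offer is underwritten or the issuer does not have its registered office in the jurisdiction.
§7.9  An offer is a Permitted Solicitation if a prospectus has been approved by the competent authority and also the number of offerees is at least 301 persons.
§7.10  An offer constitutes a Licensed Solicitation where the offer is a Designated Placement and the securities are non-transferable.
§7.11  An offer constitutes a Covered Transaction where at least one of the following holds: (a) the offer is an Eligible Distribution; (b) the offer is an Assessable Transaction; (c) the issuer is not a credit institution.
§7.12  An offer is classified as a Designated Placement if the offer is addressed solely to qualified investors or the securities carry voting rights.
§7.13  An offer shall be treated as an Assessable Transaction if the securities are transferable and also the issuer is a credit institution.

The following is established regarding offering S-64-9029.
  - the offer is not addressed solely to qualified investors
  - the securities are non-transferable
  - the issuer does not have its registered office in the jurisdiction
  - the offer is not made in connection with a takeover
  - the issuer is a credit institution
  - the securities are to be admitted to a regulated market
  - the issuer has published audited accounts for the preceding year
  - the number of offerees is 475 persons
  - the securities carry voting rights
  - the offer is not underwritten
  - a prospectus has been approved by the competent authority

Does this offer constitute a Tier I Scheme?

Yes

§7.5 — Eligible Distribution: [the securities carry voting rights? yes] OR [the issuer does not have its registered office in the jurisdiction? yes] → satisfied.
§7.13 — Assessable Transaction: [the securities are transferable? no] AND [the issuer is a credit institution? yes] → not satisfied.
§7.11 — Covered Transaction: [Eligible Distribution (§7.5)? yes] OR [Assessable Transaction (§7.13)? no] OR [the issuer is not a credit institution? no] → satisfied.
§7.4 — Senior Placement: [the offer is not made in connection with a takeover? yes] AND [the securities are non-transferable? yes] → satisfied.
§7.1 — Permitted Offer: [Covered Transaction (§7.11)? yes] AND [Senior Placement (§7.4)? yes] → satisfied.
§7.12 — Designated Placement: [the offer is addressed solely to qualified investors? no] OR [the securities carry voting rights? yes] → satisfied.
§7.10 — Licensed Solicitation: [Designated Placement (§7.12)? yes] AND [the securities are non-transferable? yes] → satisfied.
§7.9 — Permitted Solicitation: [a prospectus has been approved by the competent authority? yes] AND [number of offerees: 475 persons ≥ 301 persons? yes] → satisfied.
§7.7 — Class-N Transaction: [the securities are not to be admitted to a regulated market? no] AND [the offer is underwritten? no] AND [the offer is made in connection with a takeover? no] → not satisfied.
§7.2 — Tier VI Distribution: the issuer has its registered office in the jurisdiction? no; not a Permitted Solicitation (§7.9)? no; Class-N Transaction (§7.7)? no — 0 of 3 hold (need ≥2) → not satisfied.
§7.3 — Tier I Scheme: [not a Permitted Offer (§7.1)? no] OR [Licensed Solicitation (§7.10)? yes] OR [Tier VI Distribution (§7.2)? no] → satisfied.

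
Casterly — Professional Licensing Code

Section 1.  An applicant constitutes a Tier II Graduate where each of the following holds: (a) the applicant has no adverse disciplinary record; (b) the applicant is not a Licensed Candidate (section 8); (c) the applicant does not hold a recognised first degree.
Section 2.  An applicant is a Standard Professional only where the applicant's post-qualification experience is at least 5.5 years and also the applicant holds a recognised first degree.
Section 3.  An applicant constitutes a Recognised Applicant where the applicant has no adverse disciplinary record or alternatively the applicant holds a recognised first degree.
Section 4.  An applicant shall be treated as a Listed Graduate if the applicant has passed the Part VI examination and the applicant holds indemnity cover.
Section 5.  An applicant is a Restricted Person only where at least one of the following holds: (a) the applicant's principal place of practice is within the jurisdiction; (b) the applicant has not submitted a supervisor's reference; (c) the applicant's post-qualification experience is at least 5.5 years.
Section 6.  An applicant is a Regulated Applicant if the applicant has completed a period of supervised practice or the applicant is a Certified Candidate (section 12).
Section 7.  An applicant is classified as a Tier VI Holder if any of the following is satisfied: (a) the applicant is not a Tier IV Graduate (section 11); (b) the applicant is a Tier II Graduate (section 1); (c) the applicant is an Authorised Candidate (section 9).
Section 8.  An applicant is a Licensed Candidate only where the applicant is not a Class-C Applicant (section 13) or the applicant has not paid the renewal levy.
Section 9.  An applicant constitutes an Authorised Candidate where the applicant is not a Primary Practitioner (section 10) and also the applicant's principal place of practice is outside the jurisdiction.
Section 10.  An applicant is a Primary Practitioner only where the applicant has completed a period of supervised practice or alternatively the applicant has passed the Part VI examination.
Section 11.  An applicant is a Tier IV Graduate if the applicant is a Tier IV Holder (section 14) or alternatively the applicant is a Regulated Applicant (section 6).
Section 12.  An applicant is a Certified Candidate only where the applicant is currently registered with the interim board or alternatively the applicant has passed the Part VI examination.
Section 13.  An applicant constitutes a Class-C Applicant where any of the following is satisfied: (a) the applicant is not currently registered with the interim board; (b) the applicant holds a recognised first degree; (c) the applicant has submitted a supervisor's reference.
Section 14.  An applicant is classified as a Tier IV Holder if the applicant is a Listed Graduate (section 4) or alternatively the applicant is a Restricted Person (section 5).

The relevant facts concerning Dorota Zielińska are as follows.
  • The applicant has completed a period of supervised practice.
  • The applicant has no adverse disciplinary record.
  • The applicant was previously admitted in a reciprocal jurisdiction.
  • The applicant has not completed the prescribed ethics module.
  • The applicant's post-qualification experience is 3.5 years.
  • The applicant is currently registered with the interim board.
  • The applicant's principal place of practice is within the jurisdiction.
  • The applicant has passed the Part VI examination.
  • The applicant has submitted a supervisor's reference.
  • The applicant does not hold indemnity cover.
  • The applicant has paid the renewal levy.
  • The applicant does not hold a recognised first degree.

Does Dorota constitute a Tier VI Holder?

Yes

Under section 4: the applicant has passed the Part VI examination? yes; and the applicant holds indemnity cover? no. So the applicant is not a Listed Graduate.
Under section 5: the applicant's principal place of practice is within the jurisdiction? yes; or the applicant has not submitted a supervisor's reference? no; or applicant's post-qualification experience: 3.5 years ≥ 5.5 years? no. So the applicant is a Restricted Person.
Under section 14: Listed Graduate (section 4)? no; or Restricted Person (section 5)? yes. So the applicant is a Tier IV Holder.
Under section 12: the applicant is currently registered with the interim board? yes; or the applicant has passed the Part VI examination? yes. So the applicant is a Certified Candidate.
Under section 6: the applicant has completed a period of supervised practice? yes; or Certified Candidate (section 12)? yes. So the applicant is a Regulated Applicant.
Under section 11: Tier IV Holder (section 14)? yes; or Regulated Applicant (section 6)? yes. So the applicant is a Tier IV Graduate.
Under section 13: the applicant is not currently registered with the interim board? no; or the applicant holds a recognised first degree? no; or the applicant has submitted a supervisor's reference? yes. So the applicant is a Class-C Applicant.
Under section 8: not a Class-C Applicant (section 13)? no; or the applicant has not paid the renewal levy? no. So the applicant is not a Licensed Candidate.
Under section 1: the applicant has no adverse disciplinary record? yes; and not a Licensed Candidate (section 8)? yes; and the applicant does not hold a recognised first degree? yes. So the applicant is a Tier II Graduate.
Under section 10: the applicant has completed a period of supervised practice? yes; or the applicant has passed the Part VI examination? yes. So the applicant is a Primary Practitioner.
Under section 9: not a Primary Practitioner (section 10)? no; and the applicant's principal place of practice is outside the jurisdiction? no. So the applicant is not an Authorised Candidate.
Under section 7: not a Tier IV Graduate (section 11)? no; or Tier II Graduate (section 1)? yes; or Authorised Candidate (section 9)? no. So the applicant is a Tier VI Holder.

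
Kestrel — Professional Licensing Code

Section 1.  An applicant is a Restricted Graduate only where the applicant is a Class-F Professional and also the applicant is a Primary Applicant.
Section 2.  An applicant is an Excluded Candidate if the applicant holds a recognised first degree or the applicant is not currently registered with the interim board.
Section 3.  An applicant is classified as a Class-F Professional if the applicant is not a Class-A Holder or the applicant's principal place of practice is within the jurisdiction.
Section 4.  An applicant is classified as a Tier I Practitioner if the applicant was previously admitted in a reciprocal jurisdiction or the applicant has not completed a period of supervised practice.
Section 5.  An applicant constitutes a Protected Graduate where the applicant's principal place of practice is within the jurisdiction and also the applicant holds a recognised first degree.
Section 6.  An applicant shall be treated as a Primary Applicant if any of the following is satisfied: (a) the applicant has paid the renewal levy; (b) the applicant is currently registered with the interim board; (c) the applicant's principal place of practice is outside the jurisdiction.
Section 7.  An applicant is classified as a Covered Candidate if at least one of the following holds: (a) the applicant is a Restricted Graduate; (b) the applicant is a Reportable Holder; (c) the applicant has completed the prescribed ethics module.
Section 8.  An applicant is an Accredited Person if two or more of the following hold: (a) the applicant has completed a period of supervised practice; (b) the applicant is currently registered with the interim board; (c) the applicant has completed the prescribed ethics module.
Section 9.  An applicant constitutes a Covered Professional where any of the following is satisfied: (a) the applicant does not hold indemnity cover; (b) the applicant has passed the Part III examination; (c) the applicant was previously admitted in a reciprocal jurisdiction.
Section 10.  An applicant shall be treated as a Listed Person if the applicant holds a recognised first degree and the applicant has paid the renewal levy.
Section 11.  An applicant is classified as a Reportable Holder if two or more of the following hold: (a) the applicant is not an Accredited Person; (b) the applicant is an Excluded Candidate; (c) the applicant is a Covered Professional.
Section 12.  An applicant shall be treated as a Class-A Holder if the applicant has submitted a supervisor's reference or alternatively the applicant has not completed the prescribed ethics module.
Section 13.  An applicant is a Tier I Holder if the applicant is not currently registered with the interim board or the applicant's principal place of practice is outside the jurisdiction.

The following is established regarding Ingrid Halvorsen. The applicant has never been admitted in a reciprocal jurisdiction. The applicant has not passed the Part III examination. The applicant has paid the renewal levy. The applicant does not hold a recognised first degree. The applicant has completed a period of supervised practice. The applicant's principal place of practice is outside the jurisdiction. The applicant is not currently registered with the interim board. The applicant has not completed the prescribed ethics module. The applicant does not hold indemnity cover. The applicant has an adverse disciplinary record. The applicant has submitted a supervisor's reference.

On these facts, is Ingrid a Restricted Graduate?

No

section 12 — Class-A Holder: [the applicant has submitted a supervisor's reference? yes] OR [the applicant has not completed the prescribed ethics module? yes] → satisfied.
section 3 — Class-F Professional: [not a Class-A Holder (section 12)? no] OR [the applicant's principal place of practice is within the jurisdiction? no] → not satisfied.
section 6 — Primary Applicant: [the applicant has paid the renewal levy? yes] OR [the applicant is currently registered with the interim board? no] OR [the applicant's principal place of practice is outside the jurisdiction? yes] → satisfied.
section 1 — Restricted Graduate: [Class-F Professional (section 3)? no] AND [Primary Applicant (section 6)? yes] → not satisfied.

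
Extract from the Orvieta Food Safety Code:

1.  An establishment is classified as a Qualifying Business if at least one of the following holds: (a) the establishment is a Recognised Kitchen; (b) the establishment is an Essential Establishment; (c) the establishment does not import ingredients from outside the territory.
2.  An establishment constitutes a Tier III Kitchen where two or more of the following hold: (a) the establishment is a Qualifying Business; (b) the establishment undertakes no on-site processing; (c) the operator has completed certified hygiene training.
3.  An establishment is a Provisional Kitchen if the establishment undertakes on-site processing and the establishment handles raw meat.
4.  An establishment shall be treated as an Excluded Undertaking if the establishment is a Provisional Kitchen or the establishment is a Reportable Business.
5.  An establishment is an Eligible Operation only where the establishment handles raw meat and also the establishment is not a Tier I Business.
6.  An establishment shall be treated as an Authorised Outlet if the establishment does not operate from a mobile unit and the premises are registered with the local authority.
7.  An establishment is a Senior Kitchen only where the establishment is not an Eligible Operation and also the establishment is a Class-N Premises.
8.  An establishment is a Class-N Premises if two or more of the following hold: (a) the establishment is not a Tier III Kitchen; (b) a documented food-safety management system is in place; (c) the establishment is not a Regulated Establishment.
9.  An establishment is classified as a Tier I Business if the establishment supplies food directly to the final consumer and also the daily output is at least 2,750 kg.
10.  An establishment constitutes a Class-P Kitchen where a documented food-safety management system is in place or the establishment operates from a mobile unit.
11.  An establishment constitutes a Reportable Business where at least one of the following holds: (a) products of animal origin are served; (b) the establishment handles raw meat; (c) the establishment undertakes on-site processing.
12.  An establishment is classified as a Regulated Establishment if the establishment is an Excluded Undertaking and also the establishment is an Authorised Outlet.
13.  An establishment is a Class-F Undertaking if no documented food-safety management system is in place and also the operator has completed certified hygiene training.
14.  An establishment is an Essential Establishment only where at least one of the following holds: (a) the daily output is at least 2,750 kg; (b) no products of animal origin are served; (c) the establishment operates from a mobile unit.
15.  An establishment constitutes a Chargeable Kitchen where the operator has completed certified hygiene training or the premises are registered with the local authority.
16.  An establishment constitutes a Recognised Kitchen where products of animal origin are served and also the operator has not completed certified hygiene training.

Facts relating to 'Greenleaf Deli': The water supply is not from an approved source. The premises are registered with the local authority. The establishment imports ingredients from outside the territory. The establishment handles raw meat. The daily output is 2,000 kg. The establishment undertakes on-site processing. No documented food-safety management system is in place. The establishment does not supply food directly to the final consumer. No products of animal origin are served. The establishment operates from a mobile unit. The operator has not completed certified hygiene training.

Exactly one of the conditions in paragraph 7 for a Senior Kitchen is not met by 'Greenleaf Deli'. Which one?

Eligible Operation

paragraph 9 — Tier I Business: [the establishment supplies food directly to the final consumer? no] AND [daily output: 2,000 kg ≥ 2,750 kg? no] → not satisfied.
paragraph 5 — Eligible Operation: [the establishment handles raw meat? yes] AND [not a Tier I Business (paragraph 9)? yes] → satisfied.
paragraph 16 — Recognised Kitchen: [products of animal origin are served? no] AND [the operator has not completed certified hygiene training? yes] → not satisfied.
paragraph 14 — Essential Establishment: [daily output: 2,000 kg ≥ 2,750 kg? no] OR [no products of animal origin are served? yes] OR [the establishment operates from a mobile unit? yes] → satisfied.
paragraph 1 — Qualifying Business: [Recognised Kitchen (paragraph 16)? no] OR [Essential Establishment (paragraph 14)? yes] OR [the establishment does not import ingredients from outside the territory? no] → satisfied.
paragraph 2 — Tier III Kitchen: Qualifying Business (paragraph 1)? yes; the establishment undertakes no on-site processing? no; the operator has completed certified hygiene training? no — 1 of 3 hold (need ≥2) → not satisfied.
paragraph 3 — Provisional Kitchen: [the establishment undertakes on-site processing? yes] AND [the establishment handles raw meat? yes] → satisfied.
paragraph 11 — Reportable Business: [products of animal origin are served? no] OR [the establishment handles raw meat? yes] OR [the establishment undertakes on-site processing? yes] → satisfied.
paragraph 4 — Excluded Undertaking: [Provisional Kitchen (paragraph 3)? yes] OR [Reportable Business (paragraph 11)? yes] → satisfied.
paragraph 6 — Authorised Outlet: [the establishment does not operate from a mobile unit? no] AND [the premises are registered with the local authority? yes] → not satisfied.
paragraph 12 — Regulated Establishment: [Excluded Undertaking (paragraph 4)? yes] AND [Authorised Outlet (paragraph 6)? no] → not satisfied.
paragraph 8 — Class-N Premises: not a Tier III Kitchen (paragraph 2)? yes; a documented food-safety management system is in place? no; not a Regulated Establishment (paragraph 12)? yes — 2 of 3 hold (need ≥2) → satisfied.
paragraph 7 — Senior Kitchen: [not an Eligible Operation (paragraph 5)? no] AND [Class-N Premises (paragraph 8)? yes] → not satisfied.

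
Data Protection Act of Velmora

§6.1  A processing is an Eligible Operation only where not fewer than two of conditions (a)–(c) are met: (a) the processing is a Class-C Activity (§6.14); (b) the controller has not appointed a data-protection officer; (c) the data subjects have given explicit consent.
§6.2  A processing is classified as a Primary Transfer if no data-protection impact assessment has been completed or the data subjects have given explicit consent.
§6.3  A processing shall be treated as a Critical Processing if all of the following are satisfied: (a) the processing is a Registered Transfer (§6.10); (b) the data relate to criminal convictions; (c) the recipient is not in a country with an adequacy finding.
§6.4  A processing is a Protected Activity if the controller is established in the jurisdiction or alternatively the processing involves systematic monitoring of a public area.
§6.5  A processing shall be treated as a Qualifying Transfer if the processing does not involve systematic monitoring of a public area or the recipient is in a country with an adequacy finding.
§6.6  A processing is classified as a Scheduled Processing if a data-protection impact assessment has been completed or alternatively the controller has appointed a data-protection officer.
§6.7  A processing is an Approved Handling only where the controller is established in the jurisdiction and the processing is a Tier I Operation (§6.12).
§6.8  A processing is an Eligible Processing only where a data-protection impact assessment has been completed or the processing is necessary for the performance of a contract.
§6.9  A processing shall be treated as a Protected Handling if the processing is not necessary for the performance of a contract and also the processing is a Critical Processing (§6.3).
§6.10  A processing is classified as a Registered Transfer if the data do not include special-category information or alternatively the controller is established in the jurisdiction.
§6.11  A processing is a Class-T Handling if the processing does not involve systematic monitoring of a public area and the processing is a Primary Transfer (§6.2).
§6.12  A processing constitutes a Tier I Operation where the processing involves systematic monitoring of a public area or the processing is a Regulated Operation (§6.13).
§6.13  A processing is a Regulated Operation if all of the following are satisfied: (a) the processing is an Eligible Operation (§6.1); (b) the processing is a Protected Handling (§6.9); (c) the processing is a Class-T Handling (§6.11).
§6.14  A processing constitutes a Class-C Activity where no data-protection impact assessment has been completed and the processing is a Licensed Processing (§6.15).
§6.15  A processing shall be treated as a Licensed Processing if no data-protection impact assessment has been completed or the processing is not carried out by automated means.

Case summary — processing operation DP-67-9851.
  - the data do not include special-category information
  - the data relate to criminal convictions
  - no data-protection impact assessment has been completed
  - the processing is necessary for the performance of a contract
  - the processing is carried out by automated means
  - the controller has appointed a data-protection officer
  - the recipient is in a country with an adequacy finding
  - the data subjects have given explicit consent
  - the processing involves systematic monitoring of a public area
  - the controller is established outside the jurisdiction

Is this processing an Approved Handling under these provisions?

No

Under §6.15: no data-protection impact assessment has been completed? yes; or the processing is not carried out by automated means? no. So the processing is a Licensed Processing.
Under §6.14: no data-protection impact assessment has been completed? yes; and Licensed Processing (§6.15)? yes. So the processing is a Class-C Activity.
Under §6.1: Class-C Activity (§6.14)? yes; the controller has not appointed a data-protection officer? no; the data subjects have given explicit consent? yes — 2 of 3 hold (need ≥2) → satisfied.
Under §6.10: the data do not include special-category information? yes; or the controller is established in the jurisdiction? no. So the processing is a Registered Transfer.
Under §6.3: Registered Transfer (§6.10)? yes; and the data relate to criminal convictions? yes; and the recipient is not in a country with an adequacy finding? no. So the processing is not a Critical Processing.
Under §6.9: the processing is not necessary for the performance of a contract? no; and Critical Processing (§6.3)? no. So the processing is not a Protected Handling.
Under §6.2: no data-protection impact assessment has been completed? yes; or the data subjects have given explicit consent? yes. So the processing is a Primary Transfer.
Under §6.11: the processing does not involve systematic monitoring of a public area? no; and Primary Transfer (§6.2)? yes. So the processing is not a Class-T Handling.
Under §6.13: Eligible Operation (§6.1)? yes; and Protected Handling (§6.9)? no; and Class-T Handling (§6.11)? no. So the processing is not a Regulated Operation.
Under §6.12: the processing involves systematic monitoring of a public area? yes; or Regulated Operation (§6.13)? no. So the processing is a Tier I Operation.
Under §6.7: the controller is established in the jurisdiction? no; and Tier I Operation (§6.12)? yes. So the processing is not an Approved Handling.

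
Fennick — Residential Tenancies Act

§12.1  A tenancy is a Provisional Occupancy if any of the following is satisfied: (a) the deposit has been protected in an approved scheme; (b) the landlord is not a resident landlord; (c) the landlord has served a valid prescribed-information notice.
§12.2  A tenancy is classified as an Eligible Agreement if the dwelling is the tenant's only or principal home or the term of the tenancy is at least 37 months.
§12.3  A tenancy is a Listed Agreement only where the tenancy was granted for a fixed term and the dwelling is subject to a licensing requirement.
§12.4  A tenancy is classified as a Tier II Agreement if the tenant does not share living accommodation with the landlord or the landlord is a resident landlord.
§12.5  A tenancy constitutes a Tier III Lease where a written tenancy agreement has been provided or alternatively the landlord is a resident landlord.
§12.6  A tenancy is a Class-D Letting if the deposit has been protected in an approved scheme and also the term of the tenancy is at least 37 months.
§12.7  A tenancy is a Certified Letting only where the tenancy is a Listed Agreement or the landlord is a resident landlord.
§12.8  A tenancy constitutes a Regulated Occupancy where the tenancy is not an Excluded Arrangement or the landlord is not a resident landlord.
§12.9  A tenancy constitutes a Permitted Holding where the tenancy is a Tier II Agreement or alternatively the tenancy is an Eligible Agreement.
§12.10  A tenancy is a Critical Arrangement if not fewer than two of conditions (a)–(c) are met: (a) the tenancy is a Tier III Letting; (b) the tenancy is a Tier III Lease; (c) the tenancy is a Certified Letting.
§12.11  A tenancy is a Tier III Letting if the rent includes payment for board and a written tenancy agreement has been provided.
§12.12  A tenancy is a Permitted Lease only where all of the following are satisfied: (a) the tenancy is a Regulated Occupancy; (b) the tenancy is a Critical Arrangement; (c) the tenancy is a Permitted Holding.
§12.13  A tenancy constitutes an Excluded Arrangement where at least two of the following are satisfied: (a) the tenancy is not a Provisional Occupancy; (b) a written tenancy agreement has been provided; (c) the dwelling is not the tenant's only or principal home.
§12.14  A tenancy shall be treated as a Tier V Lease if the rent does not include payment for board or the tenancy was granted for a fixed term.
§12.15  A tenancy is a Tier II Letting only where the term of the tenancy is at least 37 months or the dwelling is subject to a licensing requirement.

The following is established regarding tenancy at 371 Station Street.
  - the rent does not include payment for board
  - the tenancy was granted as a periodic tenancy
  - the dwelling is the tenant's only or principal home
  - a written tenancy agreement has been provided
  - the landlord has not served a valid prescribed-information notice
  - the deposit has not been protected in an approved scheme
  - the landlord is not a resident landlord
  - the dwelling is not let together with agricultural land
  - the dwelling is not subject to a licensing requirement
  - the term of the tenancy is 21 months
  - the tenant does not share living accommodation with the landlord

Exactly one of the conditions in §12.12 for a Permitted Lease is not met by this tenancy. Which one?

§12.1 — Provisional Occupancy: [the deposit has been protected in an approved scheme? no] OR [the landlord is not a resident landlord? yes] OR [the landlord has served a valid prescribed-information notice? no] → satisfied.
§12.13 — Excluded Arrangement: not a Provisional Occupancy (§12.1)? no; a written tenancy agreement has been provided? yes; the dwelling is not the tenant's only or principal home? no — 1 of 3 hold (need ≥2) → not satisfied.
§12.8 — Regulated Occupancy: [not an Excluded Arrangement (§12.13)? yes] OR [the landlord is not a resident landlord? yes] → satisfied.
§12.11 — Tier III Letting: [the rent includes payment for board? no] AND [a written tenancy agreement has been provided? yes] → not satisfied.
§12.5 — Tier III Lease: [a written tenancy agreement has been provided? yes] OR [the landlord is a resident landlord? no] → satisfied.
§12.3 — Listed Agreement: [the tenancy was granted for a fixed term? no] AND [the dwelling is subject to a licensing requirement? no] → not satisfied.
§12.7 — Certified Letting: [Listed Agreement (§12.3)? no] OR [the landlord is a resident landlord? no] → not satisfied.
§12.10 — Critical Arrangement: Tier III Letting (§12.11)? no; Tier III Lease (§12.5)? yes; Certified Letting (§12.7)? no — 1 of 3 hold (need ≥2) → not satisfied.
§12.4 — Tier II Agreement: [the tenant does not share living accommodation with the landlord? yes] OR [the landlord is a resident landlord? no] → satisfied.
§12.2 — Eligible Agreement: [the dwelling is the tenant's only or principal home? yes] OR [term of the tenancy: 21 months ≥ 37 months? no] → satisfied.
§12.9 — Permitted Holding: [Tier II Agreement (§12.4)? yes] OR [Eligible Agreement (§12.2)? yes] → satisfied.
§12.12 — Permitted Lease: [Regulated Occupancy (§12.8)? yes] AND [Critical Arrangement (§12.10)? no] AND [Permitted Holding (§12.9)? yes] → not satisfied.

Critical Arrangement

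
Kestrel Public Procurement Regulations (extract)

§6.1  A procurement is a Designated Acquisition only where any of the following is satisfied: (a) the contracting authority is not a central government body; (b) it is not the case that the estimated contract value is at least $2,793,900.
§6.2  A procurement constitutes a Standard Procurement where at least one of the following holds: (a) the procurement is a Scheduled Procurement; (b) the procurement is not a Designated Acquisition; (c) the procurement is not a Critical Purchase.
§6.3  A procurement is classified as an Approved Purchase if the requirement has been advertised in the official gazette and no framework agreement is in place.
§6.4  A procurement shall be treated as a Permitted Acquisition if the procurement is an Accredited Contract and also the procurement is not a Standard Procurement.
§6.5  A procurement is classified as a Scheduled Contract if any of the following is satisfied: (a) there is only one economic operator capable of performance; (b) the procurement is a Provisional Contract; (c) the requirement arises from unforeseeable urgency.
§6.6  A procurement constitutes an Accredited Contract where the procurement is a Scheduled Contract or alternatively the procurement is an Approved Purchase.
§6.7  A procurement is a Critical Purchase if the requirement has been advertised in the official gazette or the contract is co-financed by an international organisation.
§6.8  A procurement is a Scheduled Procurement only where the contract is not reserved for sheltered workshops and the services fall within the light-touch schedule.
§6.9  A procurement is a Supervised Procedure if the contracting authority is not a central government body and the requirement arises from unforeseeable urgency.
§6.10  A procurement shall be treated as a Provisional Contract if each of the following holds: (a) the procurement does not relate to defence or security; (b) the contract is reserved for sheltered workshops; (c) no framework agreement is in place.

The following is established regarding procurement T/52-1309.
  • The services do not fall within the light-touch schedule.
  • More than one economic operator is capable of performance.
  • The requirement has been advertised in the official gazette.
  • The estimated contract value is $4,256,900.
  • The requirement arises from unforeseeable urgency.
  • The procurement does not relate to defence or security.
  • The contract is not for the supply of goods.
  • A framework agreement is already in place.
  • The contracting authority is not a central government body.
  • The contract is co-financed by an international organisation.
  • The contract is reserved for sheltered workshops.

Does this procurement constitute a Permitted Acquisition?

§6.10 — Provisional Contract: [the procurement does not relate to defence or security? yes] AND [the contract is reserved for sheltered workshops? yes] AND [no framework agreement is in place? no] → not satisfied.
§6.5 — Scheduled Contract: [there is only one economic operator capable of performance? no] OR [Provisional Contract (§6.10)? no] OR [the requirement arises from unforeseeable urgency? yes] → satisfied.
§6.3 — Approved Purchase: [the requirement has been advertised in the official gazette? yes] AND [no framework agreement is in place? no] → not satisfied.
§6.6 — Accredited Contract: [Scheduled Contract (§6.5)? yes] OR [Approved Purchase (§6.3)? no] → satisfied.
§6.8 — Scheduled Procurement: [the contract is not reserved for sheltered workshops? no] AND [the services fall within the light-touch schedule? no] → not satisfied.
§6.1 — Designated Acquisition: [the contracting authority is not a central government body? yes] OR [estimated contract value: $4,256,900 ≥ $2,793,900? yes, so negated condition no] → satisfied.
§6.7 — Critical Purchase: [the requirement has been advertised in the official gazette? yes] OR [the contract is co-financed by an international organisation? yes] → satisfied.
§6.2 — Standard Procurement: [Scheduled Procurement (§6.8)? no] OR [not a Designated Acquisition (§6.1)? no] OR [not a Critical Purchase (§6.7)? no] → not satisfied.
§6.4 — Permitted Acquisition: [Accredited Contract (§6.6)? yes] AND [not a Standard Procurement (§6.2)? yes] → satisfied.

Yes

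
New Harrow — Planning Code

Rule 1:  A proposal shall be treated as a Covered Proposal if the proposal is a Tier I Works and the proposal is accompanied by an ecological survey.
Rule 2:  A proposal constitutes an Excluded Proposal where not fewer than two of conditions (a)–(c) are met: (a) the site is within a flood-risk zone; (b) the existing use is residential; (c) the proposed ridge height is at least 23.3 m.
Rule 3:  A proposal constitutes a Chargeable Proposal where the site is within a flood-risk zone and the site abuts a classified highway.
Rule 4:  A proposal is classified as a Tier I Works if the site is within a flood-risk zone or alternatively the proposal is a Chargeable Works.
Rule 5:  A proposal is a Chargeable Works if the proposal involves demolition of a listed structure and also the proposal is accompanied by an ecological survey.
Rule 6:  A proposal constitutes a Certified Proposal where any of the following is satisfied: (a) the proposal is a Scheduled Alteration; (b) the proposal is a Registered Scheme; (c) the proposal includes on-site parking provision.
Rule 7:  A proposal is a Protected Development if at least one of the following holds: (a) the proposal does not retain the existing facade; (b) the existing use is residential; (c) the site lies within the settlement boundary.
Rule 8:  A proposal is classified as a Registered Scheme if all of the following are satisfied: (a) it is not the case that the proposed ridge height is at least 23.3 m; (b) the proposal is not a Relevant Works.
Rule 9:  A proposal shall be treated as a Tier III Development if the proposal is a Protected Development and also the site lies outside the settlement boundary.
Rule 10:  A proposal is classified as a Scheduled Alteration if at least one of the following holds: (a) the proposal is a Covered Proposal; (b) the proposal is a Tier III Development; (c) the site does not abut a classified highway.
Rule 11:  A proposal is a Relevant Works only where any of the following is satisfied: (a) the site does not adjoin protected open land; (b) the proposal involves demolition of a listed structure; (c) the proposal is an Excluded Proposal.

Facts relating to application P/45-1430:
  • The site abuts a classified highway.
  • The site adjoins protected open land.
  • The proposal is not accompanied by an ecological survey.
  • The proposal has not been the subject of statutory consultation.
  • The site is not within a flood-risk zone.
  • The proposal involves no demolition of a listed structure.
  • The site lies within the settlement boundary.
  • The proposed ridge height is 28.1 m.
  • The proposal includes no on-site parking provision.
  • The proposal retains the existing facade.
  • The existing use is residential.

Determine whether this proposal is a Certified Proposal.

Under rule 5: the proposal involves demolition of a listed structure? no; and the proposal is accompanied by an ecological survey? no. So the proposal is not a Chargeable Works.
Under rule 4: the site is within a flood-risk zone? no; or Chargeable Works (rule 5)? no. So the proposal is not a Tier I Works.
Under rule 1: Tier I Works (rule 4)? no; and the proposal is accompanied by an ecological survey? no. So the proposal is not a Covered Proposal.
Under rule 7: the proposal does not retain the existing facade? no; or the existing use is residential? yes; or the site lies within the settlement boundary? yes. So the proposal is a Protected Development.
Under rule 9: Protected Development (rule 7)? yes; and the site lies outside the settlement boundary? no. So the proposal is not a Tier III Development.
Under rule 10: Covered Proposal (rule 1)? no; or Tier III Development (rule 9)? no; or the site does not abut a classified highway? no. So the proposal is not a Scheduled Alteration.
Under rule 2: the site is within a flood-risk zone? no; the existing use is residential? yes; proposed ridge height: 28.1 m ≥ 23.3 m? yes — 2 of 3 hold (need ≥2) → satisfied.
Under rule 11: the site does not adjoin protected open land? no; or the proposal involves demolition of a listed structure? no; or Excluded Proposal (rule 2)? yes. So the proposal is a Relevant Works.
Under rule 8: proposed ridge height: 28.1 m ≥ 23.3 m? yes, so negated condition no; and not a Relevant Works (rule 11)? no. So the proposal is not a Registered Scheme.
Under rule 6: Scheduled Alteration (rule 10)? no; or Registered Scheme (rule 8)? no; or the proposal includes on-site parking provision? no. So the proposal is not a Certified Proposal.

No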